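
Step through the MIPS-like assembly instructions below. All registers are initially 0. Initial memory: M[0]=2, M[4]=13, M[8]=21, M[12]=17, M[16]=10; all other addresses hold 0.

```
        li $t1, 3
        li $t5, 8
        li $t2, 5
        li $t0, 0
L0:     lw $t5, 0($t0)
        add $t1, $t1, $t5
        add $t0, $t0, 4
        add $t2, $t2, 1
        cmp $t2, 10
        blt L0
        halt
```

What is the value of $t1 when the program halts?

66

after li $t1, 3: $t1=3
after li $t5, 8: $t5=8
after li $t2, 5: $t2=5
after li $t0, 0: $t0=0
after lw $t5, 0($t0): $t5=M[0]=2
after add $t1, $t1, $t5: $t1=3+2=5
after add $t0, $t0, 4: $t0=0+4=4
after add $t2, $t2, 1: $t2=5+1=6
cmp $t2, 10  (cmp 6,10)
blt L0: taken
after lw $t5, 0($t0): $t5=M[4]=13
after add $t1, $t1, $t5: $t1=5+13=18
after add $t0, $t0, 4: $t0=4+4=8
after add $t2, $t2, 1: $t2=6+1=7
cmp $t2, 10  (cmp 7,10)
blt L0: taken
after lw $t5, 0($t0): $t5=M[8]=21
after add $t1, $t1, $t5: $t1=18+21=39
after add $t0, $t0, 4: $t0=8+4=12
after add $t2, $t2, 1: $t2=7+1=8
cmp $t2, 10  (cmp 8,10)
blt L0: taken
after lw $t5, 0($t0): $t5=M[12]=17
after add $t1, $t1, $t5: $t1=39+17=56
after add $t0, $t0, 4: $t0=12+4=16
after add $t2, $t2, 1: $t2=8+1=9
cmp $t2, 10  (cmp 9,10)
blt L0: taken
after lw $t5, 0($t0): $t5=M[16]=10
after add $t1, $t1, $t5: $t1=56+10=66
after add $t0, $t0, 4: $t0=16+4=20
after add $t2, $t2, 1: $t2=9+1=10
cmp $t2, 10  (cmp 10,10)
blt L0: not taken
halt.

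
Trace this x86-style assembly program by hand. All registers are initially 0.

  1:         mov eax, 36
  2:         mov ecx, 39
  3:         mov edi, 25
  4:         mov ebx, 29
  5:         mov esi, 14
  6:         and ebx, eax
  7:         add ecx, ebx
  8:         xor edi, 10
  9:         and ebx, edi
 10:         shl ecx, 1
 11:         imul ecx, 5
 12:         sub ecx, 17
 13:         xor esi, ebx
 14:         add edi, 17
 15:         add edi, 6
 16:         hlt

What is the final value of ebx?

0

after mov eax, 36: eax=36
after mov ecx, 39: ecx=39
after mov edi, 25: edi=25
after mov ebx, 29: ebx=29
after mov esi, 14: esi=14
after and ebx, eax: ebx=29&36=4
after add ecx, ebx: ecx=39+4=43
after xor edi, 10: edi=25^10=19
after and ebx, edi: ebx=4&19=0
after shl ecx, 1: ecx=43<<1=86
after imul ecx, 5: ecx=86*5=430
after sub ecx, 17: ecx=430-17=413
after xor esi, ebx: esi=14^0=14
after add edi, 17: edi=19+17=36
after add edi, 6: edi=36+6=42
halt.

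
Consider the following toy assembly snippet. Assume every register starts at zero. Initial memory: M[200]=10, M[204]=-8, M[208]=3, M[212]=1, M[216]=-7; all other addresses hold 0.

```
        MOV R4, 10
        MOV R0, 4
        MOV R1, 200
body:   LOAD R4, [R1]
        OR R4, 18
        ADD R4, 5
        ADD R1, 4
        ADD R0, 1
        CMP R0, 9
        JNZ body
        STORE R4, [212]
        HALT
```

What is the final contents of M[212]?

MOV R4, 10 → R4=10
MOV R0, 4 → R0=4
MOV R1, 200 → R1=200
LOAD R4, [R1] → R4=M[200]=10
OR R4, 18 → R4=10|18=26
ADD R4, 5 → R4=26+5=31
ADD R1, 4 → R1=200+4=204
ADD R0, 1 → R0=4+1=5
CMP R0, 9  (cmp 5,9)
JNZ body: taken
LOAD R4, [R1] → R4=M[204]=-8
OR R4, 18 → R4=(-8)|18=-6
ADD R4, 5 → R4=(-6)+5=-1
ADD R1, 4 → R1=204+4=208
ADD R0, 1 → R0=5+1=6
CMP R0, 9  (cmp 6,9)
JNZ body: taken
LOAD R4, [R1] → R4=M[208]=3
OR R4, 18 → R4=3|18=19
ADD R4, 5 → R4=19+5=24
ADD R1, 4 → R1=208+4=212
ADD R0, 1 → R0=6+1=7
CMP R0, 9  (cmp 7,9)
JNZ body: taken
LOAD R4, [R1] → R4=M[212]=1
OR R4, 18 → R4=1|18=19
ADD R4, 5 → R4=19+5=24
ADD R1, 4 → R1=212+4=216
ADD R0, 1 → R0=7+1=8
CMP R0, 9  (cmp 8,9)
JNZ body: taken
LOAD R4, [R1] → R4=M[216]=-7
OR R4, 18 → R4=(-7)|18=-5
ADD R4, 5 → R4=(-5)+5=0
ADD R1, 4 → R1=216+4=220
ADD R0, 1 → R0=8+1=9
CMP R0, 9  (cmp 9,9)
JNZ body: not taken
STORE R4, [212] → M[212]=0
halt.

0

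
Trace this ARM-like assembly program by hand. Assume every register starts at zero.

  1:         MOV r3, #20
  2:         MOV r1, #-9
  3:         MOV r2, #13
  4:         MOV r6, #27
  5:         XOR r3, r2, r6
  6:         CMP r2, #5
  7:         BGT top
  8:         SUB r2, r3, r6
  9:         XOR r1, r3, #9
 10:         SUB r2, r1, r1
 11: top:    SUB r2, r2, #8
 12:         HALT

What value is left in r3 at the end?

22

MOV r3, #20 → r3=20
MOV r1, #-9 → r1=-9
MOV r2, #13 → r2=13
MOV r6, #27 → r6=27
XOR r3, r2, r6 → r3=13^27=22
CMP r2, #5  (cmp 13,5)
BGT top: taken
SUB r2, r2, #8 → r2=13-8=5
halt.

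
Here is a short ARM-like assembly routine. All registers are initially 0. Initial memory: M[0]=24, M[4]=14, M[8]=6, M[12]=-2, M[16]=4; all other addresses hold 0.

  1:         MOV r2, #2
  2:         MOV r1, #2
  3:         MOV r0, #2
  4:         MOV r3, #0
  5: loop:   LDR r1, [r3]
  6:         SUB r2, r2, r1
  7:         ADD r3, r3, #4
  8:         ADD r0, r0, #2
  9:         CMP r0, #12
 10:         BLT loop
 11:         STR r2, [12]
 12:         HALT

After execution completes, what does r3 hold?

20

after MOV r2, #2: r2=2
after MOV r1, #2: r1=2
after MOV r0, #2: r0=2
after MOV r3, #0: r3=0
after LDR r1, [r3]: r1=M[0]=24
after SUB r2, r2, r1: r2=2-24=-22
after ADD r3, r3, #4: r3=0+4=4
after ADD r0, r0, #2: r0=2+2=4
CMP r0, #12  (cmp 4,12)
BLT loop: taken
after LDR r1, [r3]: r1=M[4]=14
after SUB r2, r2, r1: r2=(-22)-14=-36
after ADD r3, r3, #4: r3=4+4=8
after ADD r0, r0, #2: r0=4+2=6
CMP r0, #12  (cmp 6,12)
BLT loop: taken
after LDR r1, [r3]: r1=M[8]=6
after SUB r2, r2, r1: r2=(-36)-6=-42
after ADD r3, r3, #4: r3=8+4=12
after ADD r0, r0, #2: r0=6+2=8
CMP r0, #12  (cmp 8,12)
BLT loop: taken
after LDR r1, [r3]: r1=M[12]=-2
after SUB r2, r2, r1: r2=(-42)-(-2)=-40
after ADD r3, r3, #4: r3=12+4=16
after ADD r0, r0, #2: r0=8+2=10
CMP r0, #12  (cmp 10,12)
BLT loop: taken
after LDR r1, [r3]: r1=M[16]=4
after SUB r2, r2, r1: r2=(-40)-4=-44
after ADD r3, r3, #4: r3=16+4=20
after ADD r0, r0, #2: r0=10+2=12
CMP r0, #12  (cmp 12,12)
BLT loop: not taken
STR r2, [12] → M[12]=-44
halt.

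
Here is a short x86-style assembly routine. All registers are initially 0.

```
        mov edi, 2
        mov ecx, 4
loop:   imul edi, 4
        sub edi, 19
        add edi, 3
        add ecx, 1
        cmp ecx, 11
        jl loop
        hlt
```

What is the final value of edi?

-54608

mov edi, 2 → edi=2
mov ecx, 4 → ecx=4
imul edi, 4 → edi=2*4=8
sub edi, 19 → edi=8-19=-11
add edi, 3 → edi=(-11)+3=-8
add ecx, 1 → ecx=4+1=5
cmp ecx, 11  (cmp 5,11)
jl loop: taken
imul edi, 4 → edi=(-8)*4=-32
sub edi, 19 → edi=(-32)-19=-51
add edi, 3 → edi=(-51)+3=-48
add ecx, 1 → ecx=5+1=6
cmp ecx, 11  (cmp 6,11)
jl loop: taken
imul edi, 4 → edi=(-48)*4=-192
sub edi, 19 → edi=(-192)-19=-211
add edi, 3 → edi=(-211)+3=-208
add ecx, 1 → ecx=6+1=7
cmp ecx, 11  (cmp 7,11)
jl loop: taken
imul edi, 4 → edi=(-208)*4=-832
sub edi, 19 → edi=(-832)-19=-851
add edi, 3 → edi=(-851)+3=-848
add ecx, 1 → ecx=7+1=8
cmp ecx, 11  (cmp 8,11)
jl loop: taken
imul edi, 4 → edi=(-848)*4=-3392
sub edi, 19 → edi=(-3392)-19=-3411
add edi, 3 → edi=(-3411)+3=-3408
add ecx, 1 → ecx=8+1=9
cmp ecx, 11  (cmp 9,11)
jl loop: taken
imul edi, 4 → edi=(-3408)*4=-13632
sub edi, 19 → edi=(-13632)-19=-13651
add edi, 3 → edi=(-13651)+3=-13648
add ecx, 1 → ecx=9+1=10
cmp ecx, 11  (cmp 10,11)
jl loop: taken
imul edi, 4 → edi=(-13648)*4=-54592
sub edi, 19 → edi=(-54592)-19=-54611
add edi, 3 → edi=(-54611)+3=-54608
add ecx, 1 → ecx=10+1=11
cmp ecx, 11  (cmp 11,11)
jl loop: not taken
halt.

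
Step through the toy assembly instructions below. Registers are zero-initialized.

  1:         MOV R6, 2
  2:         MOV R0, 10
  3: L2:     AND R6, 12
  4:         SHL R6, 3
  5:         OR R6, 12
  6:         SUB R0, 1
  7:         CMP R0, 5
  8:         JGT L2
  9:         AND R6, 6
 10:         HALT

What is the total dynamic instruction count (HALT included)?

34

MOV R6, 2 → R6=2
MOV R0, 10 → R0=10
AND R6, 12 → R6=2&12=0
SHL R6, 3 → R6=0<<3=0
OR R6, 12 → R6=0|12=12
SUB R0, 1 → R0=10-1=9
CMP R0, 5  (cmp 9,5)
JGT L2: taken
AND R6, 12 → R6=12&12=12
SHL R6, 3 → R6=12<<3=96
OR R6, 12 → R6=96|12=108
SUB R0, 1 → R0=9-1=8
CMP R0, 5  (cmp 8,5)
JGT L2: taken
AND R6, 12 → R6=108&12=12
SHL R6, 3 → R6=12<<3=96
OR R6, 12 → R6=96|12=108
SUB R0, 1 → R0=8-1=7
CMP R0, 5  (cmp 7,5)
JGT L2: taken
AND R6, 12 → R6=108&12=12
SHL R6, 3 → R6=12<<3=96
OR R6, 12 → R6=96|12=108
SUB R0, 1 → R0=7-1=6
CMP R0, 5  (cmp 6,5)
JGT L2: taken
AND R6, 12 → R6=108&12=12
SHL R6, 3 → R6=12<<3=96
OR R6, 12 → R6=96|12=108
SUB R0, 1 → R0=6-1=5
CMP R0, 5  (cmp 5,5)
JGT L2: not taken
AND R6, 6 → R6=108&6=4
halt.
Total executed instructions: 34.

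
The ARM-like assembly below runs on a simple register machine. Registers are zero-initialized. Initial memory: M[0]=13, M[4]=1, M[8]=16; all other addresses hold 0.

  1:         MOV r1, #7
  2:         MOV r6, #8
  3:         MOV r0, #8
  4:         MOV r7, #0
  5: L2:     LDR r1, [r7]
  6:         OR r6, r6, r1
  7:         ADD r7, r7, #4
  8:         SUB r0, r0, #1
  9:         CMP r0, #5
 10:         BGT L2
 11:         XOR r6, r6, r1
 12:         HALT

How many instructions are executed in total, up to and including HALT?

24

r1=7
r6=8
r0=8
r7=0
r1=M[0]=13
r6=8|13=13
r7=0+4=4
r0=8-1=7
CMP r0, #5  (cmp 7,5)
BGT L2: taken
r1=M[4]=1
r6=13|1=13
r7=4+4=8
r0=7-1=6
CMP r0, #5  (cmp 6,5)
BGT L2: taken
r1=M[8]=16
r6=13|16=29
r7=8+4=12
r0=6-1=5
CMP r0, #5  (cmp 5,5)
BGT L2: not taken
r6=29^16=13
halt.
Total executed instructions: 24.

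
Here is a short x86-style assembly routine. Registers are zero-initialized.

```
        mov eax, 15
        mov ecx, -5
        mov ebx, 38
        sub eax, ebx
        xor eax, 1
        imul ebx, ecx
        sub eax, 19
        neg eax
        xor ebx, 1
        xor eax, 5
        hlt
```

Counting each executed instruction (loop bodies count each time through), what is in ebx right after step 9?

after mov eax, 15: eax=15
after mov ecx, -5: ecx=-5
after mov ebx, 38: ebx=38
after sub eax, ebx: eax=15-38=-23
after xor eax, 1: eax=(-23)^1=-24
after imul ebx, ecx: ebx=38*(-5)=-190
after sub eax, 19: eax=(-24)-19=-43
after neg eax: eax=-(-43)=43
after xor ebx, 1: ebx=(-190)^1=-189
After step 9: ebx = -189.

-189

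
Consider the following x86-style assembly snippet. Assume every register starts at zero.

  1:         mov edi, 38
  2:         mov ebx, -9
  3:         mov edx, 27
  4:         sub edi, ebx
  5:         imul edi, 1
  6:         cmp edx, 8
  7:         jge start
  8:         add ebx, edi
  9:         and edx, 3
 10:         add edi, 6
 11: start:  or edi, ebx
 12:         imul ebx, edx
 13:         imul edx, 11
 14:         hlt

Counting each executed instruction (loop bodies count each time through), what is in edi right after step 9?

mov edi, 38 → edi=38
mov ebx, -9 → ebx=-9
mov edx, 27 → edx=27
sub edi, ebx → edi=38-(-9)=47
imul edi, 1 → edi=47*1=47
cmp edx, 8  (cmp 27,8)
jge start: taken
or edi, ebx → edi=47|(-9)=-1
imul ebx, edx → ebx=(-9)*27=-243
After step 9: edi = -1.

-1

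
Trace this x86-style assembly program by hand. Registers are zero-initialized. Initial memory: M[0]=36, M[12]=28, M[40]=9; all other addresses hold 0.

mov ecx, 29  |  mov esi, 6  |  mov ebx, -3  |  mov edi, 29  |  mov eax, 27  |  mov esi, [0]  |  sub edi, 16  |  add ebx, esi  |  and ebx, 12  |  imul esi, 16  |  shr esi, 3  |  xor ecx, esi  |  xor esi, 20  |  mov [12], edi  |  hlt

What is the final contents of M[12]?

13

after mov ecx, 29: ecx=29
after mov esi, 6: esi=6
after mov ebx, -3: ebx=-3
after mov edi, 29: edi=29
after mov eax, 27: eax=27
after mov esi, [0]: esi=M[0]=36
after sub edi, 16: edi=29-16=13
after add ebx, esi: ebx=(-3)+36=33
after and ebx, 12: ebx=33&12=0
after imul esi, 16: esi=36*16=576
after shr esi, 3: esi=576>>3=72
after xor ecx, esi: ecx=29^72=85
after xor esi, 20: esi=72^20=92
mov [12], edi → M[12]=13
halt.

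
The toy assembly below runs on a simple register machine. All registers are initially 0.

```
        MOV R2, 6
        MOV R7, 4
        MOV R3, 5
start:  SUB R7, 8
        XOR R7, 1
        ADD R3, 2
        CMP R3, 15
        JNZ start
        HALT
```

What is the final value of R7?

-35

MOV R2, 6 → R2=6
MOV R7, 4 → R7=4
MOV R3, 5 → R3=5
SUB R7, 8 → R7=4-8=-4
XOR R7, 1 → R7=(-4)^1=-3
ADD R3, 2 → R3=5+2=7
CMP R3, 15  (cmp 7,15)
JNZ start: taken
SUB R7, 8 → R7=(-3)-8=-11
XOR R7, 1 → R7=(-11)^1=-12
ADD R3, 2 → R3=7+2=9
CMP R3, 15  (cmp 9,15)
JNZ start: taken
SUB R7, 8 → R7=(-12)-8=-20
XOR R7, 1 → R7=(-20)^1=-19
ADD R3, 2 → R3=9+2=11
CMP R3, 15  (cmp 11,15)
JNZ start: taken
SUB R7, 8 → R7=(-19)-8=-27
XOR R7, 1 → R7=(-27)^1=-28
ADD R3, 2 → R3=11+2=13
CMP R3, 15  (cmp 13,15)
JNZ start: taken
SUB R7, 8 → R7=(-28)-8=-36
XOR R7, 1 → R7=(-36)^1=-35
ADD R3, 2 → R3=13+2=15
CMP R3, 15  (cmp 15,15)
JNZ start: not taken
halt.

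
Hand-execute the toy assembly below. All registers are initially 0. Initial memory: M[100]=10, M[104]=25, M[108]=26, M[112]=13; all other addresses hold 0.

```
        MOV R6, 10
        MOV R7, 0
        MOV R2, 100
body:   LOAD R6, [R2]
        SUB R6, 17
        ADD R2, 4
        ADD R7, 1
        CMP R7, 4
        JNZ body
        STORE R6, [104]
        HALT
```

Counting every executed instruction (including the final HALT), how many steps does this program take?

29

MOV R6, 10 → R6=10
MOV R7, 0 → R7=0
MOV R2, 100 → R2=100
LOAD R6, [R2] → R6=M[100]=10
SUB R6, 17 → R6=10-17=-7
ADD R2, 4 → R2=100+4=104
ADD R7, 1 → R7=0+1=1
CMP R7, 4  (cmp 1,4)
JNZ body: taken
LOAD R6, [R2] → R6=M[104]=25
SUB R6, 17 → R6=25-17=8
ADD R2, 4 → R2=104+4=108
ADD R7, 1 → R7=1+1=2
CMP R7, 4  (cmp 2,4)
JNZ body: taken
LOAD R6, [R2] → R6=M[108]=26
SUB R6, 17 → R6=26-17=9
ADD R2, 4 → R2=108+4=112
ADD R7, 1 → R7=2+1=3
CMP R7, 4  (cmp 3,4)
JNZ body: taken
LOAD R6, [R2] → R6=M[112]=13
SUB R6, 17 → R6=13-17=-4
ADD R2, 4 → R2=112+4=116
ADD R7, 1 → R7=3+1=4
CMP R7, 4  (cmp 4,4)
JNZ body: not taken
STORE R6, [104] → M[104]=-4
halt.
Total executed instructions: 29.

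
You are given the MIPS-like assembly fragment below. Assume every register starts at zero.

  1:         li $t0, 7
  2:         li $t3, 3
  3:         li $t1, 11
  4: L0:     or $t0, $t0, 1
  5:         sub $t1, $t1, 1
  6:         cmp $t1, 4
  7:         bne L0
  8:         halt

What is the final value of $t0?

7

$t0=7
$t3=3
$t1=11
$t0=7|1=7
$t1=11-1=10
cmp $t1, 4  (cmp 10,4)
bne L0: taken
$t0=7|1=7
$t1=10-1=9
cmp $t1, 4  (cmp 9,4)
bne L0: taken
$t0=7|1=7
$t1=9-1=8
cmp $t1, 4  (cmp 8,4)
bne L0: taken
$t0=7|1=7
$t1=8-1=7
cmp $t1, 4  (cmp 7,4)
bne L0: taken
$t0=7|1=7
$t1=7-1=6
cmp $t1, 4  (cmp 6,4)
bne L0: taken
$t0=7|1=7
$t1=6-1=5
cmp $t1, 4  (cmp 5,4)
bne L0: taken
$t0=7|1=7
$t1=5-1=4
cmp $t1, 4  (cmp 4,4)
bne L0: not taken
halt.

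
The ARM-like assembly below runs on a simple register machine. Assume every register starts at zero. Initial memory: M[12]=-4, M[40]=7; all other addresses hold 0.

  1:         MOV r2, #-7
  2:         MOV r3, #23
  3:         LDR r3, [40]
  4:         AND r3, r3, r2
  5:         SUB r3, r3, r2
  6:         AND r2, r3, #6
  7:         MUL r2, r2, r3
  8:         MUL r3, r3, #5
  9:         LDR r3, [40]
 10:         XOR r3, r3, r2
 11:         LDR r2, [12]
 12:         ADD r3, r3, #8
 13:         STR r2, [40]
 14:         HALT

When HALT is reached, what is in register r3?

MOV r2, #-7 → r2=-7
MOV r3, #23 → r3=23
LDR r3, [40] → r3=M[40]=7
AND r3, r3, r2 → r3=7&(-7)=1
SUB r3, r3, r2 → r3=1-(-7)=8
AND r2, r3, #6 → r2=8&6=0
MUL r2, r2, r3 → r2=0*8=0
MUL r3, r3, #5 → r3=8*5=40
LDR r3, [40] → r3=M[40]=7
XOR r3, r3, r2 → r3=7^0=7
LDR r2, [12] → r2=M[12]=-4
ADD r3, r3, #8 → r3=7+8=15
STR r2, [40] → M[40]=-4
halt.

15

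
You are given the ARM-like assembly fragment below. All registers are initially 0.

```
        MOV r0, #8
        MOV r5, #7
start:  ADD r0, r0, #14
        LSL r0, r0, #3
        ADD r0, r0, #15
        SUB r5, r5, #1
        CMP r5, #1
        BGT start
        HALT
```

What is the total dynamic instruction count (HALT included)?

39

MOV r0, #8 → r0=8
MOV r5, #7 → r5=7
ADD r0, r0, #14 → r0=8+14=22
LSL r0, r0, #3 → r0=22<<3=176
ADD r0, r0, #15 → r0=176+15=191
SUB r5, r5, #1 → r5=7-1=6
CMP r5, #1  (cmp 6,1)
BGT start: taken
ADD r0, r0, #14 → r0=191+14=205
LSL r0, r0, #3 → r0=205<<3=1640
ADD r0, r0, #15 → r0=1640+15=1655
SUB r5, r5, #1 → r5=6-1=5
CMP r5, #1  (cmp 5,1)
BGT start: taken
ADD r0, r0, #14 → r0=1655+14=1669
LSL r0, r0, #3 → r0=1669<<3=13352
ADD r0, r0, #15 → r0=13352+15=13367
SUB r5, r5, #1 → r5=5-1=4
CMP r5, #1  (cmp 4,1)
BGT start: taken
ADD r0, r0, #14 → r0=13367+14=13381
LSL r0, r0, #3 → r0=13381<<3=107048
ADD r0, r0, #15 → r0=107048+15=107063
SUB r5, r5, #1 → r5=4-1=3
CMP r5, #1  (cmp 3,1)
BGT start: taken
ADD r0, r0, #14 → r0=107063+14=107077
LSL r0, r0, #3 → r0=107077<<3=856616
ADD r0, r0, #15 → r0=856616+15=856631
SUB r5, r5, #1 → r5=3-1=2
CMP r5, #1  (cmp 2,1)
BGT start: taken
ADD r0, r0, #14 → r0=856631+14=856645
LSL r0, r0, #3 → r0=856645<<3=6853160
ADD r0, r0, #15 → r0=6853160+15=6853175
SUB r5, r5, #1 → r5=2-1=1
CMP r5, #1  (cmp 1,1)
BGT start: not taken
halt.
Total executed instructions: 39.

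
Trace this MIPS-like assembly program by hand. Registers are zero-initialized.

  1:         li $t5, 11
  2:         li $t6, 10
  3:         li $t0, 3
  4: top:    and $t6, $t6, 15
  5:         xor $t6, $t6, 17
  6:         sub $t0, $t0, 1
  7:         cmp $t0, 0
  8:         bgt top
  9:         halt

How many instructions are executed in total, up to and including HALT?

li $t5, 11 → $t5=11
li $t6, 10 → $t6=10
li $t0, 3 → $t0=3
and $t6, $t6, 15 → $t6=10&15=10
xor $t6, $t6, 17 → $t6=10^17=27
sub $t0, $t0, 1 → $t0=3-1=2
cmp $t0, 0  (cmp 2,0)
bgt top: taken
and $t6, $t6, 15 → $t6=27&15=11
xor $t6, $t6, 17 → $t6=11^17=26
sub $t0, $t0, 1 → $t0=2-1=1
cmp $t0, 0  (cmp 1,0)
bgt top: taken
and $t6, $t6, 15 → $t6=26&15=10
xor $t6, $t6, 17 → $t6=10^17=27
sub $t0, $t0, 1 → $t0=1-1=0
cmp $t0, 0  (cmp 0,0)
bgt top: not taken
halt.
Total executed instructions: 19.

19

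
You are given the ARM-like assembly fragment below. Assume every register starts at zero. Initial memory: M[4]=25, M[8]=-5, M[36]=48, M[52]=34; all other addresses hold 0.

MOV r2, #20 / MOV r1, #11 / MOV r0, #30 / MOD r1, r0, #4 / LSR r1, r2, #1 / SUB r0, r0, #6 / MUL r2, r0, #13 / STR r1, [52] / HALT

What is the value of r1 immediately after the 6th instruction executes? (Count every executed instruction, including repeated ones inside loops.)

after MOV r2, #20: r2=20
after MOV r1, #11: r1=11
after MOV r0, #30: r0=30
after MOD r1, r0, #4: r1=30%4=2
after LSR r1, r2, #1: r1=20>>1=10
after SUB r0, r0, #6: r0=30-6=24
After step 6: r1 = 10.

10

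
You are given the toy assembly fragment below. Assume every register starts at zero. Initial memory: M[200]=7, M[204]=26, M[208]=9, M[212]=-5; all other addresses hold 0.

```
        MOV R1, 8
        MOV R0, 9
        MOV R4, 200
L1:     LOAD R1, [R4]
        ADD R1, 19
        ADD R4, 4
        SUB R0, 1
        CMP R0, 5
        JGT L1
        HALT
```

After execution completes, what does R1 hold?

MOV R1, 8 → R1=8
MOV R0, 9 → R0=9
MOV R4, 200 → R4=200
LOAD R1, [R4] → R1=M[200]=7
ADD R1, 19 → R1=7+19=26
ADD R4, 4 → R4=200+4=204
SUB R0, 1 → R0=9-1=8
CMP R0, 5  (cmp 8,5)
JGT L1: taken
LOAD R1, [R4] → R1=M[204]=26
ADD R1, 19 → R1=26+19=45
ADD R4, 4 → R4=204+4=208
SUB R0, 1 → R0=8-1=7
CMP R0, 5  (cmp 7,5)
JGT L1: taken
LOAD R1, [R4] → R1=M[208]=9
ADD R1, 19 → R1=9+19=28
ADD R4, 4 → R4=208+4=212
SUB R0, 1 → R0=7-1=6
CMP R0, 5  (cmp 6,5)
JGT L1: taken
LOAD R1, [R4] → R1=M[212]=-5
ADD R1, 19 → R1=(-5)+19=14
ADD R4, 4 → R4=212+4=216
SUB R0, 1 → R0=6-1=5
CMP R0, 5  (cmp 5,5)
JGT L1: not taken
halt.

14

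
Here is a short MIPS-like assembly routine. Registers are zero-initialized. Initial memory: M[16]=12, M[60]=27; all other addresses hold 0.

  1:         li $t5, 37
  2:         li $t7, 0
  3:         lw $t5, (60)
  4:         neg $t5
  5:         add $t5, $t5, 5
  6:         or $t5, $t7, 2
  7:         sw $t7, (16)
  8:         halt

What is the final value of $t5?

2

$t5=37
$t7=0
$t5=M[60]=27
$t5=-(27)=-27
$t5=(-27)+5=-22
$t5=0|2=2
sw $t7, (16) → M[16]=0
halt.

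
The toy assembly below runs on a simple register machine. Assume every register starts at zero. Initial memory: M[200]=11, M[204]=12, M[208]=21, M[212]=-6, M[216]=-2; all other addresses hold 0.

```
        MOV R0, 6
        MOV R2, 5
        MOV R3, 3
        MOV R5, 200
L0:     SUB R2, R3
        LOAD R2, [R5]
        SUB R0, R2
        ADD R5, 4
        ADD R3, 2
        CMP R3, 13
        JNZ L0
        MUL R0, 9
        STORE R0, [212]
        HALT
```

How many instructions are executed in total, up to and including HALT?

after MOV R0, 6: R0=6
after MOV R2, 5: R2=5
after MOV R3, 3: R3=3
after MOV R5, 200: R5=200
after SUB R2, R3: R2=5-3=2
after LOAD R2, [R5]: R2=M[200]=11
after SUB R0, R2: R0=6-11=-5
after ADD R5, 4: R5=200+4=204
after ADD R3, 2: R3=3+2=5
CMP R3, 13  (cmp 5,13)
JNZ L0: taken
after SUB R2, R3: R2=11-5=6
after LOAD R2, [R5]: R2=M[204]=12
after SUB R0, R2: R0=(-5)-12=-17
after ADD R5, 4: R5=204+4=208
after ADD R3, 2: R3=5+2=7
CMP R3, 13  (cmp 7,13)
JNZ L0: taken
after SUB R2, R3: R2=12-7=5
after LOAD R2, [R5]: R2=M[208]=21
after SUB R0, R2: R0=(-17)-21=-38
after ADD R5, 4: R5=208+4=212
after ADD R3, 2: R3=7+2=9
CMP R3, 13  (cmp 9,13)
JNZ L0: taken
after SUB R2, R3: R2=21-9=12
after LOAD R2, [R5]: R2=M[212]=-6
after SUB R0, R2: R0=(-38)-(-6)=-32
after ADD R5, 4: R5=212+4=216
after ADD R3, 2: R3=9+2=11
CMP R3, 13  (cmp 11,13)
JNZ L0: taken
after SUB R2, R3: R2=(-6)-11=-17
after LOAD R2, [R5]: R2=M[216]=-2
after SUB R0, R2: R0=(-32)-(-2)=-30
after ADD R5, 4: R5=216+4=220
after ADD R3, 2: R3=11+2=13
CMP R3, 13  (cmp 13,13)
JNZ L0: not taken
after MUL R0, 9: R0=(-30)*9=-270
STORE R0, [212] → M[212]=-270
halt.
Total executed instructions: 42.

42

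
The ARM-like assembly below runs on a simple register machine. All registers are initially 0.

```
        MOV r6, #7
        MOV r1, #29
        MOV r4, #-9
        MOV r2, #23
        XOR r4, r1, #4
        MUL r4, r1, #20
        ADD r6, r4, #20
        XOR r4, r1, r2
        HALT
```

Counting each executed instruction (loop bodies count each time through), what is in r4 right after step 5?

25

MOV r6, #7 → r6=7
MOV r1, #29 → r1=29
MOV r4, #-9 → r4=-9
MOV r2, #23 → r2=23
XOR r4, r1, #4 → r4=29^4=25
After step 5: r4 = 25.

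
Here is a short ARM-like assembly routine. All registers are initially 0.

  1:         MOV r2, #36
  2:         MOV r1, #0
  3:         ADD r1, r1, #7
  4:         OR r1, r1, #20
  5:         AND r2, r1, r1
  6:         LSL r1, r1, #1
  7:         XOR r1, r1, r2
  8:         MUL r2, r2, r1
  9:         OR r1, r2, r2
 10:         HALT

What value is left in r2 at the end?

1311

r2=36
r1=0
r1=0+7=7
r1=7|20=23
r2=23&23=23
r1=23<<1=46
r1=46^23=57
r2=23*57=1311
r1=1311|1311=1311
halt.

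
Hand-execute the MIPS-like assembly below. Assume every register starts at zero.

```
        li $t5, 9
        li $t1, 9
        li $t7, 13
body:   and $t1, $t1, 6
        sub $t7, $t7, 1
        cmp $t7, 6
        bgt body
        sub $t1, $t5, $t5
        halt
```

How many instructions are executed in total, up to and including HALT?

after li $t5, 9: $t5=9
after li $t1, 9: $t1=9
after li $t7, 13: $t7=13
after and $t1, $t1, 6: $t1=9&6=0
after sub $t7, $t7, 1: $t7=13-1=12
cmp $t7, 6  (cmp 12,6)
bgt body: taken
after and $t1, $t1, 6: $t1=0&6=0
after sub $t7, $t7, 1: $t7=12-1=11
cmp $t7, 6  (cmp 11,6)
bgt body: taken
after and $t1, $t1, 6: $t1=0&6=0
after sub $t7, $t7, 1: $t7=11-1=10
cmp $t7, 6  (cmp 10,6)
bgt body: taken
after and $t1, $t1, 6: $t1=0&6=0
after sub $t7, $t7, 1: $t7=10-1=9
cmp $t7, 6  (cmp 9,6)
bgt body: taken
after and $t1, $t1, 6: $t1=0&6=0
after sub $t7, $t7, 1: $t7=9-1=8
cmp $t7, 6  (cmp 8,6)
bgt body: taken
after and $t1, $t1, 6: $t1=0&6=0
after sub $t7, $t7, 1: $t7=8-1=7
cmp $t7, 6  (cmp 7,6)
bgt body: taken
after and $t1, $t1, 6: $t1=0&6=0
after sub $t7, $t7, 1: $t7=7-1=6
cmp $t7, 6  (cmp 6,6)
bgt body: not taken
after sub $t1, $t5, $t5: $t1=9-9=0
halt.
Total executed instructions: 33.

33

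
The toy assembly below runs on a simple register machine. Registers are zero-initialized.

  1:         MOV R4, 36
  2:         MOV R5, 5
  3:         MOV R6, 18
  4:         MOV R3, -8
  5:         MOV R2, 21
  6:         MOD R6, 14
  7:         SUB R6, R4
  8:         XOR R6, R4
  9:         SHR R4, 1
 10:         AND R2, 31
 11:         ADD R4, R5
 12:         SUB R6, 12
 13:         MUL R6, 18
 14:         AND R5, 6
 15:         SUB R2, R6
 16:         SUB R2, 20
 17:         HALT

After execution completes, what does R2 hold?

1297

after MOV R4, 36: R4=36
after MOV R5, 5: R5=5
after MOV R6, 18: R6=18
after MOV R3, -8: R3=-8
after MOV R2, 21: R2=21
after MOD R6, 14: R6=18%14=4
after SUB R6, R4: R6=4-36=-32
after XOR R6, R4: R6=(-32)^36=-60
after SHR R4, 1: R4=36>>1=18
after AND R2, 31: R2=21&31=21
after ADD R4, R5: R4=18+5=23
after SUB R6, 12: R6=(-60)-12=-72
after MUL R6, 18: R6=(-72)*18=-1296
after AND R5, 6: R5=5&6=4
after SUB R2, R6: R2=21-(-1296)=1317
after SUB R2, 20: R2=1317-20=1297
halt.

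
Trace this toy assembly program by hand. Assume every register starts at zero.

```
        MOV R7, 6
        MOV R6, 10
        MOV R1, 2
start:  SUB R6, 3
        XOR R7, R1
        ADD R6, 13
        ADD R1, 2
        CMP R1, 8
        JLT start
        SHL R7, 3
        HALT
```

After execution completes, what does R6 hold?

40

MOV R7, 6 → R7=6
MOV R6, 10 → R6=10
MOV R1, 2 → R1=2
SUB R6, 3 → R6=10-3=7
XOR R7, R1 → R7=6^2=4
ADD R6, 13 → R6=7+13=20
ADD R1, 2 → R1=2+2=4
CMP R1, 8  (cmp 4,8)
JLT start: taken
SUB R6, 3 → R6=20-3=17
XOR R7, R1 → R7=4^4=0
ADD R6, 13 → R6=17+13=30
ADD R1, 2 → R1=4+2=6
CMP R1, 8  (cmp 6,8)
JLT start: taken
SUB R6, 3 → R6=30-3=27
XOR R7, R1 → R7=0^6=6
ADD R6, 13 → R6=27+13=40
ADD R1, 2 → R1=6+2=8
CMP R1, 8  (cmp 8,8)
JLT start: not taken
SHL R7, 3 → R7=6<<3=48
halt.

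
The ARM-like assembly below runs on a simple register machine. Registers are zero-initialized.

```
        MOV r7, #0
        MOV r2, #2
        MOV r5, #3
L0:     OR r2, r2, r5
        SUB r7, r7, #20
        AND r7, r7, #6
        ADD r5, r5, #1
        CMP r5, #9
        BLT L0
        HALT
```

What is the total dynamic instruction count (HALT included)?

r7=0
r2=2
r5=3
r2=2|3=3
r7=0-20=-20
r7=(-20)&6=4
r5=3+1=4
CMP r5, #9  (cmp 4,9)
BLT L0: taken
r2=3|4=7
r7=4-20=-16
r7=(-16)&6=0
r5=4+1=5
CMP r5, #9  (cmp 5,9)
BLT L0: taken
r2=7|5=7
r7=0-20=-20
r7=(-20)&6=4
r5=5+1=6
CMP r5, #9  (cmp 6,9)
BLT L0: taken
r2=7|6=7
r7=4-20=-16
r7=(-16)&6=0
r5=6+1=7
CMP r5, #9  (cmp 7,9)
BLT L0: taken
r2=7|7=7
r7=0-20=-20
r7=(-20)&6=4
r5=7+1=8
CMP r5, #9  (cmp 8,9)
BLT L0: taken
r2=7|8=15
r7=4-20=-16
r7=(-16)&6=0
r5=8+1=9
CMP r5, #9  (cmp 9,9)
BLT L0: not taken
halt.
Total executed instructions: 40.

40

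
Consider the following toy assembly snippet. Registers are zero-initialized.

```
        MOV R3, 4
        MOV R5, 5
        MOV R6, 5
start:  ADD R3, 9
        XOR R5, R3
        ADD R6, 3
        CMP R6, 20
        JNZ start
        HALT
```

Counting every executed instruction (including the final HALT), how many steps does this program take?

R3=4
R5=5
R6=5
R3=4+9=13
R5=5^13=8
R6=5+3=8
CMP R6, 20  (cmp 8,20)
JNZ start: taken
R3=13+9=22
R5=8^22=30
R6=8+3=11
CMP R6, 20  (cmp 11,20)
JNZ start: taken
R3=22+9=31
R5=30^31=1
R6=11+3=14
CMP R6, 20  (cmp 14,20)
JNZ start: taken
R3=31+9=40
R5=1^40=41
R6=14+3=17
CMP R6, 20  (cmp 17,20)
JNZ start: taken
R3=40+9=49
R5=41^49=24
R6=17+3=20
CMP R6, 20  (cmp 20,20)
JNZ start: not taken
halt.
Total executed instructions: 29.

29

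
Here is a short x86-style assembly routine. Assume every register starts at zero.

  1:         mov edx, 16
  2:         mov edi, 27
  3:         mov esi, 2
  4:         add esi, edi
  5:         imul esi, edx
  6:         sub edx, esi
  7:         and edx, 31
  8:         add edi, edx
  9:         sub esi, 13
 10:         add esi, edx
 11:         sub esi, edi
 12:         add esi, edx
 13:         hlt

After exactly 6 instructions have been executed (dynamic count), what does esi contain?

after mov edx, 16: edx=16
after mov edi, 27: edi=27
after mov esi, 2: esi=2
after add esi, edi: esi=2+27=29
after imul esi, edx: esi=29*16=464
after sub edx, esi: edx=16-464=-448
After step 6: esi = 464.

464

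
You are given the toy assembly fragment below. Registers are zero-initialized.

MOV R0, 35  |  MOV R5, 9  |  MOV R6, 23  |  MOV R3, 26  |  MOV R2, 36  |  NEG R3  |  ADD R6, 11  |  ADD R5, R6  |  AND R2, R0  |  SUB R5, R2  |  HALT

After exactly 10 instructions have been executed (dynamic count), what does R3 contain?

R0=35
R5=9
R6=23
R3=26
R2=36
R3=-(26)=-26
R6=23+11=34
R5=9+34=43
R2=36&35=32
R5=43-32=11
After step 10: R3 = -26.

-26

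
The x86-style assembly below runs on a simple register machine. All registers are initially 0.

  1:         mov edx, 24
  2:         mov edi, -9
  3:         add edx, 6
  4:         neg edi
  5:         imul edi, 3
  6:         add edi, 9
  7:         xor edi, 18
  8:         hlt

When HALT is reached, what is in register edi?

after mov edx, 24: edx=24
after mov edi, -9: edi=-9
after add edx, 6: edx=24+6=30
after neg edi: edi=-(-9)=9
after imul edi, 3: edi=9*3=27
after add edi, 9: edi=27+9=36
after xor edi, 18: edi=36^18=54
halt.

54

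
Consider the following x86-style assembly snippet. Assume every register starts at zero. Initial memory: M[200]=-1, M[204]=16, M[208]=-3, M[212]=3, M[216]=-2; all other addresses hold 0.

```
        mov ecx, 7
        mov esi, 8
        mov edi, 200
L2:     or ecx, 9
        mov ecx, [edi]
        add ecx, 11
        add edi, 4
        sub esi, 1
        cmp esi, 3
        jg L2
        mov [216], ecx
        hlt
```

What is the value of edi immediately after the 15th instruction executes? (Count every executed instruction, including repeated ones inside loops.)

208

ecx=7
esi=8
edi=200
ecx=7|9=15
ecx=M[200]=-1
ecx=(-1)+11=10
edi=200+4=204
esi=8-1=7
cmp esi, 3  (cmp 7,3)
jg L2: taken
ecx=10|9=11
ecx=M[204]=16
ecx=16+11=27
edi=204+4=208
esi=7-1=6
After step 15: edi = 208.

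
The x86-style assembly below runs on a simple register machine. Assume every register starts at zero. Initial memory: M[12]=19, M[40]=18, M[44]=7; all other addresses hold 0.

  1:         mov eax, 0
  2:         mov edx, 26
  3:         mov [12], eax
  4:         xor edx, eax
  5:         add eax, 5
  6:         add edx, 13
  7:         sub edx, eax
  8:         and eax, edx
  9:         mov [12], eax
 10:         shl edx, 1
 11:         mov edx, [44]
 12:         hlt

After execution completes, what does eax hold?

0

after mov eax, 0: eax=0
after mov edx, 26: edx=26
mov [12], eax → M[12]=0
after xor edx, eax: edx=26^0=26
after add eax, 5: eax=0+5=5
after add edx, 13: edx=26+13=39
after sub edx, eax: edx=39-5=34
after and eax, edx: eax=5&34=0
mov [12], eax → M[12]=0
after shl edx, 1: edx=34<<1=68
after mov edx, [44]: edx=M[44]=7
halt.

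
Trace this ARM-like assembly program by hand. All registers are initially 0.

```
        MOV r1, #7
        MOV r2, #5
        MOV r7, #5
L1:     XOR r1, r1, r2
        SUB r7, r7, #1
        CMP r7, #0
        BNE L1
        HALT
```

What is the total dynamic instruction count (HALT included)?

r1=7
r2=5
r7=5
r1=7^5=2
r7=5-1=4
CMP r7, #0  (cmp 4,0)
BNE L1: taken
r1=2^5=7
r7=4-1=3
CMP r7, #0  (cmp 3,0)
BNE L1: taken
r1=7^5=2
r7=3-1=2
CMP r7, #0  (cmp 2,0)
BNE L1: taken
r1=2^5=7
r7=2-1=1
CMP r7, #0  (cmp 1,0)
BNE L1: taken
r1=7^5=2
r7=1-1=0
CMP r7, #0  (cmp 0,0)
BNE L1: not taken
halt.
Total executed instructions: 24.

24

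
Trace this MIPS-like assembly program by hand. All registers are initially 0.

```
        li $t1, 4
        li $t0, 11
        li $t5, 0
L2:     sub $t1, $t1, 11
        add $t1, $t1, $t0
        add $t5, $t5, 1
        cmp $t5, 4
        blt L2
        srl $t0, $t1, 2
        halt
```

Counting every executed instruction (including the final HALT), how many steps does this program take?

25

$t1=4
$t0=11
$t5=0
$t1=4-11=-7
$t1=(-7)+11=4
$t5=0+1=1
cmp $t5, 4  (cmp 1,4)
blt L2: taken
$t1=4-11=-7
$t1=(-7)+11=4
$t5=1+1=2
cmp $t5, 4  (cmp 2,4)
blt L2: taken
$t1=4-11=-7
$t1=(-7)+11=4
$t5=2+1=3
cmp $t5, 4  (cmp 3,4)
blt L2: taken
$t1=4-11=-7
$t1=(-7)+11=4
$t5=3+1=4
cmp $t5, 4  (cmp 4,4)
blt L2: not taken
$t0=4>>2=1
halt.
Total executed instructions: 25.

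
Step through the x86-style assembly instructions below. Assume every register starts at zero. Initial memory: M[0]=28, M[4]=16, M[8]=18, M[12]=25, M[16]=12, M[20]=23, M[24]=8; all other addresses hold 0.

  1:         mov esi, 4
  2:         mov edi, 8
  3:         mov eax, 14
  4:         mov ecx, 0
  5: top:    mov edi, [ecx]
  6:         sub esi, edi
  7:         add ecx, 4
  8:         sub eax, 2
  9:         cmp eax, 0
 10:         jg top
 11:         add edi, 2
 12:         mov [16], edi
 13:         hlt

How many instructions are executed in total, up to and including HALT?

esi=4
edi=8
eax=14
ecx=0
edi=M[0]=28
esi=4-28=-24
ecx=0+4=4
eax=14-2=12
cmp eax, 0  (cmp 12,0)
jg top: taken
edi=M[4]=16
esi=(-24)-16=-40
ecx=4+4=8
eax=12-2=10
cmp eax, 0  (cmp 10,0)
jg top: taken
edi=M[8]=18
esi=(-40)-18=-58
ecx=8+4=12
eax=10-2=8
cmp eax, 0  (cmp 8,0)
jg top: taken
edi=M[12]=25
esi=(-58)-25=-83
ecx=12+4=16
eax=8-2=6
cmp eax, 0  (cmp 6,0)
jg top: taken
edi=M[16]=12
esi=(-83)-12=-95
ecx=16+4=20
eax=6-2=4
cmp eax, 0  (cmp 4,0)
jg top: taken
edi=M[20]=23
esi=(-95)-23=-118
ecx=20+4=24
eax=4-2=2
cmp eax, 0  (cmp 2,0)
jg top: taken
edi=M[24]=8
esi=(-118)-8=-126
ecx=24+4=28
eax=2-2=0
cmp eax, 0  (cmp 0,0)
jg top: not taken
edi=8+2=10
mov [16], edi → M[16]=10
halt.
Total executed instructions: 49.

49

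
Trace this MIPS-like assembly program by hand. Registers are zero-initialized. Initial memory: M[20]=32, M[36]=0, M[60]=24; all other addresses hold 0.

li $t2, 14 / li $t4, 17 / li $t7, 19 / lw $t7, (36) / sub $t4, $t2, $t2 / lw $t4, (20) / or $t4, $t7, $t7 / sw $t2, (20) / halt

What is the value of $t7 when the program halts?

after li $t2, 14: $t2=14
after li $t4, 17: $t4=17
after li $t7, 19: $t7=19
after lw $t7, (36): $t7=M[36]=0
after sub $t4, $t2, $t2: $t4=14-14=0
after lw $t4, (20): $t4=M[20]=32
after or $t4, $t7, $t7: $t4=0|0=0
sw $t2, (20) → M[20]=14
halt.

0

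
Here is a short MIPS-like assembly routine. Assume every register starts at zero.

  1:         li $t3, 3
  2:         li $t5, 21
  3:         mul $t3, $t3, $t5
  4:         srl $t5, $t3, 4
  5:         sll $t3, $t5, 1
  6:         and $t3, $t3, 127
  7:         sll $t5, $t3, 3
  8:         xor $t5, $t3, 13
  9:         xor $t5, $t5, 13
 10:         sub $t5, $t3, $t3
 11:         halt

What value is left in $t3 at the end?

6

$t3=3
$t5=21
$t3=3*21=63
$t5=63>>4=3
$t3=3<<1=6
$t3=6&127=6
$t5=6<<3=48
$t5=6^13=11
$t5=11^13=6
$t5=6-6=0
halt.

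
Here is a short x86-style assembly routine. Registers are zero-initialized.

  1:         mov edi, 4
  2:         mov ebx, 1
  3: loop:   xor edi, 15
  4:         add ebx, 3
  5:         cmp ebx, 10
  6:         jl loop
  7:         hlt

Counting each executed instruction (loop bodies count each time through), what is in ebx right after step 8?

7

after mov edi, 4: edi=4
after mov ebx, 1: ebx=1
after xor edi, 15: edi=4^15=11
after add ebx, 3: ebx=1+3=4
cmp ebx, 10  (cmp 4,10)
jl loop: taken
after xor edi, 15: edi=11^15=4
after add ebx, 3: ebx=4+3=7
After step 8: ebx = 7.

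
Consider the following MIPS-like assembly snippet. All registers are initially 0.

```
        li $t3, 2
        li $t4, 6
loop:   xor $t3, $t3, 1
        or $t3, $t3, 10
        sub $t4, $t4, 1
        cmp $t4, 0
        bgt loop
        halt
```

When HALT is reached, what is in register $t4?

0

$t3=2
$t4=6
$t3=2^1=3
$t3=3|10=11
$t4=6-1=5
cmp $t4, 0  (cmp 5,0)
bgt loop: taken
$t3=11^1=10
$t3=10|10=10
$t4=5-1=4
cmp $t4, 0  (cmp 4,0)
bgt loop: taken
$t3=10^1=11
$t3=11|10=11
$t4=4-1=3
cmp $t4, 0  (cmp 3,0)
bgt loop: taken
$t3=11^1=10
$t3=10|10=10
$t4=3-1=2
cmp $t4, 0  (cmp 2,0)
bgt loop: taken
$t3=10^1=11
$t3=11|10=11
$t4=2-1=1
cmp $t4, 0  (cmp 1,0)
bgt loop: taken
$t3=11^1=10
$t3=10|10=10
$t4=1-1=0
cmp $t4, 0  (cmp 0,0)
bgt loop: not taken
halt.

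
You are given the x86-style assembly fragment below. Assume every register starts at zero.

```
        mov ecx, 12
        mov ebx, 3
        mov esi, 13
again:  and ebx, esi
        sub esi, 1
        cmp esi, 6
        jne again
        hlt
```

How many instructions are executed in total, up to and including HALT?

ecx=12
ebx=3
esi=13
ebx=3&13=1
esi=13-1=12
cmp esi, 6  (cmp 12,6)
jne again: taken
ebx=1&12=0
esi=12-1=11
cmp esi, 6  (cmp 11,6)
jne again: taken
ebx=0&11=0
esi=11-1=10
cmp esi, 6  (cmp 10,6)
jne again: taken
ebx=0&10=0
esi=10-1=9
cmp esi, 6  (cmp 9,6)
jne again: taken
ebx=0&9=0
esi=9-1=8
cmp esi, 6  (cmp 8,6)
jne again: taken
ebx=0&8=0
esi=8-1=7
cmp esi, 6  (cmp 7,6)
jne again: taken
ebx=0&7=0
esi=7-1=6
cmp esi, 6  (cmp 6,6)
jne again: not taken
halt.
Total executed instructions: 32.

32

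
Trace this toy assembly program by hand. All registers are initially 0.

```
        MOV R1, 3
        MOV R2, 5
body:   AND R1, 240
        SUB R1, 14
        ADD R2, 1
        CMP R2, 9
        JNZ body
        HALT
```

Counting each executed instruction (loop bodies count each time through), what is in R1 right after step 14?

MOV R1, 3 → R1=3
MOV R2, 5 → R2=5
AND R1, 240 → R1=3&240=0
SUB R1, 14 → R1=0-14=-14
ADD R2, 1 → R2=5+1=6
CMP R2, 9  (cmp 6,9)
JNZ body: taken
AND R1, 240 → R1=(-14)&240=240
SUB R1, 14 → R1=240-14=226
ADD R2, 1 → R2=6+1=7
CMP R2, 9  (cmp 7,9)
JNZ body: taken
AND R1, 240 → R1=226&240=224
SUB R1, 14 → R1=224-14=210
After step 14: R1 = 210.

210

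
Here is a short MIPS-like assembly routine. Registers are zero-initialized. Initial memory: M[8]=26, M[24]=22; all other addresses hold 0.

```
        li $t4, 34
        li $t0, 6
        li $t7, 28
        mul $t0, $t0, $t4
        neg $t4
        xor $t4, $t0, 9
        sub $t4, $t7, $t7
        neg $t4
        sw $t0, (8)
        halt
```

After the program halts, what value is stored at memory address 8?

204

li $t4, 34 → $t4=34
li $t0, 6 → $t0=6
li $t7, 28 → $t7=28
mul $t0, $t0, $t4 → $t0=6*34=204
neg $t4 → $t4=-(34)=-34
xor $t4, $t0, 9 → $t4=204^9=197
sub $t4, $t7, $t7 → $t4=28-28=0
neg $t4 → $t4=-(0)=0
sw $t0, (8) → M[8]=204
halt.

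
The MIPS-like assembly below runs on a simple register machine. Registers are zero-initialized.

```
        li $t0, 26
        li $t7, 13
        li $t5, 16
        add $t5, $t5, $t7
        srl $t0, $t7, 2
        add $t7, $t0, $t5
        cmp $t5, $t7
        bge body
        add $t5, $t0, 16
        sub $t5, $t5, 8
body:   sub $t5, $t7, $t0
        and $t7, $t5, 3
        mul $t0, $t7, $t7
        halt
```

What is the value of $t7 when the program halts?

1

$t0=26
$t7=13
$t5=16
$t5=16+13=29
$t0=13>>2=3
$t7=3+29=32
cmp $t5, $t7  (cmp 29,32)
bge body: not taken
$t5=3+16=19
$t5=19-8=11
$t5=32-3=29
$t7=29&3=1
$t0=1*1=1
halt.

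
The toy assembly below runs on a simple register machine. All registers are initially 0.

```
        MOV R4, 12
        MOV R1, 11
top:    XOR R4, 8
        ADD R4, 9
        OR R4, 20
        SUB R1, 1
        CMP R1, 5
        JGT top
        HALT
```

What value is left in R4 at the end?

118

after MOV R4, 12: R4=12
after MOV R1, 11: R1=11
after XOR R4, 8: R4=12^8=4
after ADD R4, 9: R4=4+9=13
after OR R4, 20: R4=13|20=29
after SUB R1, 1: R1=11-1=10
CMP R1, 5  (cmp 10,5)
JGT top: taken
after XOR R4, 8: R4=29^8=21
after ADD R4, 9: R4=21+9=30
after OR R4, 20: R4=30|20=30
after SUB R1, 1: R1=10-1=9
CMP R1, 5  (cmp 9,5)
JGT top: taken
after XOR R4, 8: R4=30^8=22
after ADD R4, 9: R4=22+9=31
after OR R4, 20: R4=31|20=31
after SUB R1, 1: R1=9-1=8
CMP R1, 5  (cmp 8,5)
JGT top: taken
after XOR R4, 8: R4=31^8=23
after ADD R4, 9: R4=23+9=32
after OR R4, 20: R4=32|20=52
after SUB R1, 1: R1=8-1=7
CMP R1, 5  (cmp 7,5)
JGT top: taken
after XOR R4, 8: R4=52^8=60
after ADD R4, 9: R4=60+9=69
after OR R4, 20: R4=69|20=85
after SUB R1, 1: R1=7-1=6
CMP R1, 5  (cmp 6,5)
JGT top: taken
after XOR R4, 8: R4=85^8=93
after ADD R4, 9: R4=93+9=102
after OR R4, 20: R4=102|20=118
after SUB R1, 1: R1=6-1=5
CMP R1, 5  (cmp 5,5)
JGT top: not taken
halt.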